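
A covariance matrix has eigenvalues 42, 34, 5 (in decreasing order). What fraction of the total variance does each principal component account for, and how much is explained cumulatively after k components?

Step 1 — total variance = trace(Sigma) = Σ λ_i = 42 + 34 + 5 = 81.

Step 2 — fraction explained by component i = λ_i / Σ λ:
  PC1: 42/81 = 0.5185
  PC2: 34/81 = 0.4198
  PC3: 5/81 = 0.0617

Step 3 — cumulative fraction after k components = (λ_1 + ... + λ_k) / Σ λ:
  k = 1: 42/81 = 0.5185
  k = 2: (42 + 34)/81 = 76/81 = 0.9383
  k = 3: (42 + 34 + 5)/81 = 81/81 = 1

Summary (fraction, with percent):

explained: PC1 0.5185 (51.85%), PC2 0.4198 (41.98%), PC3 0.0617 (6.17%);  cumulative: 0.5185, 0.9383, 1


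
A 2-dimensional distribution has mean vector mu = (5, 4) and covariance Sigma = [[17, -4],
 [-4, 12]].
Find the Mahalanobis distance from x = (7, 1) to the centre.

Step 1 — centre the observation: (x - mu) = (2, -3).

Step 2 — invert Sigma. det(Sigma) = 17·12 - (-4)² = 188.
  Sigma^{-1} = (1/det) · [[d, -b], [-b, a]] = [[0.0638, 0.0213],
 [0.0213, 0.0904]].

Step 3 — form the quadratic (x - mu)^T · Sigma^{-1} · (x - mu):
  Sigma^{-1} · (x - mu) = (0.0638, -0.2287).
  (x - mu)^T · [Sigma^{-1} · (x - mu)] = (2)·(0.0638) + (-3)·(-0.2287) = 0.8138.

Step 4 — take square root: d = √(0.8138) ≈ 0.9021.

d(x, mu) = √(0.8138) ≈ 0.9021


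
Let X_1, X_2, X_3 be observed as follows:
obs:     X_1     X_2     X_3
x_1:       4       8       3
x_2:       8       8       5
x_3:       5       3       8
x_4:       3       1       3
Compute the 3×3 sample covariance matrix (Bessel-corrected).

Step 1 — column means:
  mean(X_1) = (4 + 8 + 5 + 3) / 4 = 20/4 = 5
  mean(X_2) = (8 + 8 + 3 + 1) / 4 = 20/4 = 5
  mean(X_3) = (3 + 5 + 8 + 3) / 4 = 19/4 = 4.75

Step 2 — sample covariance S[i,j] = (1/(n-1)) · Σ_k (x_{k,i} - mean_i) · (x_{k,j} - mean_j), with n-1 = 3.
  S[X_1,X_1] = ((-1)·(-1) + (3)·(3) + (0)·(0) + (-2)·(-2)) / 3 = 14/3 = 4.6667
  S[X_1,X_2] = ((-1)·(3) + (3)·(3) + (0)·(-2) + (-2)·(-4)) / 3 = 14/3 = 4.6667
  S[X_1,X_3] = ((-1)·(-1.75) + (3)·(0.25) + (0)·(3.25) + (-2)·(-1.75)) / 3 = 6/3 = 2
  S[X_2,X_2] = ((3)·(3) + (3)·(3) + (-2)·(-2) + (-4)·(-4)) / 3 = 38/3 = 12.6667
  S[X_2,X_3] = ((3)·(-1.75) + (3)·(0.25) + (-2)·(3.25) + (-4)·(-1.75)) / 3 = -4/3 = -1.3333
  S[X_3,X_3] = ((-1.75)·(-1.75) + (0.25)·(0.25) + (3.25)·(3.25) + (-1.75)·(-1.75)) / 3 = 16.75/3 = 5.5833

S is symmetric (S[j,i] = S[i,j]). Assembling:

S = [[4.6667, 4.6667, 2],
 [4.6667, 12.6667, -1.3333],
 [2, -1.3333, 5.5833]]


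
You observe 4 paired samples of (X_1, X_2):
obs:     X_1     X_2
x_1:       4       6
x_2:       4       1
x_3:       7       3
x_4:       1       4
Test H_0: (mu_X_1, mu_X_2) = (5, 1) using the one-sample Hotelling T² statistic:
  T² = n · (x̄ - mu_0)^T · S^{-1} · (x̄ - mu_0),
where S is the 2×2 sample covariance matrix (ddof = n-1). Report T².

Step 1 — sample mean vector:
  mean(X_1) = (4 + 4 + 7 + 1) / 4 = 16/4 = 4
  mean(X_2) = (6 + 1 + 3 + 4) / 4 = 14/4 = 3.5
  x̄ = (4, 3.5),  deviation x̄ - mu_0 = (4, 3.5) - (5, 1) = (-1, 2.5).

Step 2 — sample covariance matrix, S[i,j] = (1/(n-1)) · Σ_k (x_{k,i} - mean_i) · (x_{k,j} - mean_j), divisor n-1 = 3:
  S[X_1,X_1] = ((0)·(0) + (0)·(0) + (3)·(3) + (-3)·(-3)) / 3 = 18/3 = 6
  S[X_1,X_2] = ((0)·(2.5) + (0)·(-2.5) + (3)·(-0.5) + (-3)·(0.5)) / 3 = -3/3 = -1
  S[X_2,X_2] = ((2.5)·(2.5) + (-2.5)·(-2.5) + (-0.5)·(-0.5) + (0.5)·(0.5)) / 3 = 13/3 = 4.3333
  S = [[6, -1],
 [-1, 4.3333]].

Step 3 — invert S. det(S) = 6·4.3333 - (-1)² = 25.
  S^{-1} = (1/det) · [[d, -b], [-b, a]] = [[0.1733, 0.04],
 [0.04, 0.24]].

Step 4 — quadratic form (x̄ - mu_0)^T · S^{-1} · (x̄ - mu_0):
  S^{-1} · (x̄ - mu_0) = (-0.0733, 0.56),
  (x̄ - mu_0)^T · [...] = (-1)·(-0.0733) + (2.5)·(0.56) = 1.4733.

Step 5 — scale by n: T² = 4 · 1.4733 = 5.8933.

T² ≈ 5.8933


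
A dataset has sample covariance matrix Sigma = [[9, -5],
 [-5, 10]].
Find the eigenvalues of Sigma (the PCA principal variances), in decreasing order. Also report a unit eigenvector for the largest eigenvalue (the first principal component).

Step 1 — characteristic polynomial of 2×2 Sigma:
  det(Sigma - λI) = λ² - trace · λ + det = 0.
  trace = 9 + 10 = 19, det = 9·10 - (-5)² = 65.
Step 2 — discriminant:
  Δ = trace² - 4·det = 361 - 260 = 101.
Step 3 — eigenvalues:
  λ = (trace ± √Δ)/2 = (19 ± 10.0499)/2,
  λ_1 = 14.5249,  λ_2 = 4.4751.

Step 4 — unit eigenvector for λ_1: solve (Sigma - λ_1 I)v = 0. First row:
  (9 - 14.5249)·v_x + (-5)·v_y = 0, i.e. (-5.5249)·v_x + (-5)·v_y = 0,
  so v ∝ (b, λ_1 - a) = (-5, 5.5249); multiply by -1 so the first entry is positive: u = (5, -5.5249).
  ||u|| = √((5)² + (-5.5249)²) = √(55.5249) ≈ 7.4515,
  v_1 = u/||u|| ≈ (0.671, -0.7415) (||v_1|| = 1).

λ_1 = 14.5249,  λ_2 = 4.4751;  v_1 ≈ (0.671, -0.7415)


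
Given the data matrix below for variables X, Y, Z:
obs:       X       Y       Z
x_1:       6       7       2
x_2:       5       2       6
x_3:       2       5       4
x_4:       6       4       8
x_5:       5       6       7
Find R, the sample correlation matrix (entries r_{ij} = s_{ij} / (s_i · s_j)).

Step 1 — column means:
  mean(X) = (6 + 5 + 2 + 6 + 5) / 5 = 24/5 = 4.8
  mean(Y) = (7 + 2 + 5 + 4 + 6) / 5 = 24/5 = 4.8
  mean(Z) = (2 + 6 + 4 + 8 + 7) / 5 = 27/5 = 5.4

Step 2 — sample variances and covariances s[i,j] = (1/(n-1)) · Σ_k (x_{k,i} - mean_i) · (x_{k,j} - mean_j), with n-1 = 4:
  s[X,X] = ((1.2)·(1.2) + (0.2)·(0.2) + (-2.8)·(-2.8) + (1.2)·(1.2) + (0.2)·(0.2)) / 4 = 10.8/4 = 2.7
  s[X,Y] = ((1.2)·(2.2) + (0.2)·(-2.8) + (-2.8)·(0.2) + (1.2)·(-0.8) + (0.2)·(1.2)) / 4 = 0.8/4 = 0.2
  s[X,Z] = ((1.2)·(-3.4) + (0.2)·(0.6) + (-2.8)·(-1.4) + (1.2)·(2.6) + (0.2)·(1.6)) / 4 = 3.4/4 = 0.85
  s[Y,Y] = ((2.2)·(2.2) + (-2.8)·(-2.8) + (0.2)·(0.2) + (-0.8)·(-0.8) + (1.2)·(1.2)) / 4 = 14.8/4 = 3.7
  s[Y,Z] = ((2.2)·(-3.4) + (-2.8)·(0.6) + (0.2)·(-1.4) + (-0.8)·(2.6) + (1.2)·(1.6)) / 4 = -9.6/4 = -2.4
  s[Z,Z] = ((-3.4)·(-3.4) + (0.6)·(0.6) + (-1.4)·(-1.4) + (2.6)·(2.6) + (1.6)·(1.6)) / 4 = 23.2/4 = 5.8
  Sample standard deviations s_i = √(s[i,i]):
  s(X) = √(2.7) = 1.6432
  s(Y) = √(3.7) = 1.9235
  s(Z) = √(5.8) = 2.4083

Step 3 — r_{ij} = s_{ij} / (s_i · s_j):
  r[X,X] = 1 (diagonal).
  r[X,Y] = 0.2 / (1.6432 · 1.9235) = 0.2 / 3.1607 = 0.0633
  r[X,Z] = 0.85 / (1.6432 · 2.4083) = 0.85 / 3.9573 = 0.2148
  r[Y,Y] = 1 (diagonal).
  r[Y,Z] = -2.4 / (1.9235 · 2.4083) = -2.4 / 4.6325 = -0.5181
  r[Z,Z] = 1 (diagonal).

R is symmetric with unit diagonal. Assembling:

R = [[1, 0.0633, 0.2148],
 [0.0633, 1, -0.5181],
 [0.2148, -0.5181, 1]]


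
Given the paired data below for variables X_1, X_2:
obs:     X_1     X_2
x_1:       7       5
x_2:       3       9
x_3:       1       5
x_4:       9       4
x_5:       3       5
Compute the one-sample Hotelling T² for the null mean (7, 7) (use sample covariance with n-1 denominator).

Step 1 — sample mean vector:
  mean(X_1) = (7 + 3 + 1 + 9 + 3) / 5 = 23/5 = 4.6
  mean(X_2) = (5 + 9 + 5 + 4 + 5) / 5 = 28/5 = 5.6
  x̄ = (4.6, 5.6),  deviation x̄ - mu_0 = (4.6, 5.6) - (7, 7) = (-2.4, -1.4).

Step 2 — sample covariance matrix, S[i,j] = (1/(n-1)) · Σ_k (x_{k,i} - mean_i) · (x_{k,j} - mean_j), divisor n-1 = 4:
  S[X_1,X_1] = ((2.4)·(2.4) + (-1.6)·(-1.6) + (-3.6)·(-3.6) + (4.4)·(4.4) + (-1.6)·(-1.6)) / 4 = 43.2/4 = 10.8
  S[X_1,X_2] = ((2.4)·(-0.6) + (-1.6)·(3.4) + (-3.6)·(-0.6) + (4.4)·(-1.6) + (-1.6)·(-0.6)) / 4 = -10.8/4 = -2.7
  S[X_2,X_2] = ((-0.6)·(-0.6) + (3.4)·(3.4) + (-0.6)·(-0.6) + (-1.6)·(-1.6) + (-0.6)·(-0.6)) / 4 = 15.2/4 = 3.8
  S = [[10.8, -2.7],
 [-2.7, 3.8]].

Step 3 — invert S. det(S) = 10.8·3.8 - (-2.7)² = 33.75.
  S^{-1} = (1/det) · [[d, -b], [-b, a]] = [[0.1126, 0.08],
 [0.08, 0.32]].

Step 4 — quadratic form (x̄ - mu_0)^T · S^{-1} · (x̄ - mu_0):
  S^{-1} · (x̄ - mu_0) = (-0.3822, -0.64),
  (x̄ - mu_0)^T · [...] = (-2.4)·(-0.3822) + (-1.4)·(-0.64) = 1.8133.

Step 5 — scale by n: T² = 5 · 1.8133 = 9.0667.

T² ≈ 9.0667


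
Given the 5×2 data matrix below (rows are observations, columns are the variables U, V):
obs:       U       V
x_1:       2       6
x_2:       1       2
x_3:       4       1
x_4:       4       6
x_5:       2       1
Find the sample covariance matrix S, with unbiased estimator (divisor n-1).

Step 1 — column means:
  mean(U) = (2 + 1 + 4 + 4 + 2) / 5 = 13/5 = 2.6
  mean(V) = (6 + 2 + 1 + 6 + 1) / 5 = 16/5 = 3.2

Step 2 — sample covariance S[i,j] = (1/(n-1)) · Σ_k (x_{k,i} - mean_i) · (x_{k,j} - mean_j), with n-1 = 4.
  S[U,U] = ((-0.6)·(-0.6) + (-1.6)·(-1.6) + (1.4)·(1.4) + (1.4)·(1.4) + (-0.6)·(-0.6)) / 4 = 7.2/4 = 1.8
  S[U,V] = ((-0.6)·(2.8) + (-1.6)·(-1.2) + (1.4)·(-2.2) + (1.4)·(2.8) + (-0.6)·(-2.2)) / 4 = 2.4/4 = 0.6
  S[V,V] = ((2.8)·(2.8) + (-1.2)·(-1.2) + (-2.2)·(-2.2) + (2.8)·(2.8) + (-2.2)·(-2.2)) / 4 = 26.8/4 = 6.7

S is symmetric (S[j,i] = S[i,j]). Assembling:

S = [[1.8, 0.6],
 [0.6, 6.7]]


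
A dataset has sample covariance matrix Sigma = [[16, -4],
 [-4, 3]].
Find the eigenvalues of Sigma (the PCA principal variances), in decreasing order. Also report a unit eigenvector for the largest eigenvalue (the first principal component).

Step 1 — characteristic polynomial of 2×2 Sigma:
  det(Sigma - λI) = λ² - trace · λ + det = 0.
  trace = 16 + 3 = 19, det = 16·3 - (-4)² = 32.
Step 2 — discriminant:
  Δ = trace² - 4·det = 361 - 128 = 233.
Step 3 — eigenvalues:
  λ = (trace ± √Δ)/2 = (19 ± 15.2643)/2,
  λ_1 = 17.1322,  λ_2 = 1.8678.

Step 4 — unit eigenvector for λ_1: solve (Sigma - λ_1 I)v = 0. First row:
  (16 - 17.1322)·v_x + (-4)·v_y = 0, i.e. (-1.1322)·v_x + (-4)·v_y = 0,
  so v ∝ (b, λ_1 - a) = (-4, 1.1322); multiply by -1 so the first entry is positive: u = (4, -1.1322).
  ||u|| = √((4)² + (-1.1322)²) = √(17.2818) ≈ 4.1571,
  v_1 = u/||u|| ≈ (0.9622, -0.2723) (||v_1|| = 1).

λ_1 = 17.1322,  λ_2 = 1.8678;  v_1 ≈ (0.9622, -0.2723)


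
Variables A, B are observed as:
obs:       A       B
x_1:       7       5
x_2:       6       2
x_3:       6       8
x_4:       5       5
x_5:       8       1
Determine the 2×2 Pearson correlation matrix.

Step 1 — column means:
  mean(A) = (7 + 6 + 6 + 5 + 8) / 5 = 32/5 = 6.4
  mean(B) = (5 + 2 + 8 + 5 + 1) / 5 = 21/5 = 4.2

Step 2 — sample variances and covariances s[i,j] = (1/(n-1)) · Σ_k (x_{k,i} - mean_i) · (x_{k,j} - mean_j), with n-1 = 4:
  s[A,A] = ((0.6)·(0.6) + (-0.4)·(-0.4) + (-0.4)·(-0.4) + (-1.4)·(-1.4) + (1.6)·(1.6)) / 4 = 5.2/4 = 1.3
  s[A,B] = ((0.6)·(0.8) + (-0.4)·(-2.2) + (-0.4)·(3.8) + (-1.4)·(0.8) + (1.6)·(-3.2)) / 4 = -6.4/4 = -1.6
  s[B,B] = ((0.8)·(0.8) + (-2.2)·(-2.2) + (3.8)·(3.8) + (0.8)·(0.8) + (-3.2)·(-3.2)) / 4 = 30.8/4 = 7.7
  Sample standard deviations s_i = √(s[i,i]):
  s(A) = √(1.3) = 1.1402
  s(B) = √(7.7) = 2.7749

Step 3 — r_{ij} = s_{ij} / (s_i · s_j):
  r[A,A] = 1 (diagonal).
  r[A,B] = -1.6 / (1.1402 · 2.7749) = -1.6 / 3.1639 = -0.5057
  r[B,B] = 1 (diagonal).

R is symmetric with unit diagonal. Assembling:

R = [[1, -0.5057],
 [-0.5057, 1]]


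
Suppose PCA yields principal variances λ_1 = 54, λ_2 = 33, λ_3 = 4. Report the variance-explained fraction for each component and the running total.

Step 1 — total variance = trace(Sigma) = Σ λ_i = 54 + 33 + 4 = 91.

Step 2 — fraction explained by component i = λ_i / Σ λ:
  PC1: 54/91 = 0.5934
  PC2: 33/91 = 0.3626
  PC3: 4/91 = 0.044

Step 3 — cumulative fraction after k components = (λ_1 + ... + λ_k) / Σ λ:
  k = 1: 54/91 = 0.5934
  k = 2: (54 + 33)/91 = 87/91 = 0.956
  k = 3: (54 + 33 + 4)/91 = 91/91 = 1

Summary (fraction, with percent):

explained: PC1 0.5934 (59.34%), PC2 0.3626 (36.26%), PC3 0.044 (4.4%);  cumulative: 0.5934, 0.956, 1


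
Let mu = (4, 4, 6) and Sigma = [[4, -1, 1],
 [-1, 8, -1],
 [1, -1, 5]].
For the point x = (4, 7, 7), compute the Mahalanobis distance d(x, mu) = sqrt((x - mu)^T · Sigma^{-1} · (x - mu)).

Step 1 — centre the observation: (x - mu) = (0, 3, 1).

Step 2 — invert Sigma (cofactor / det for 3×3, or solve directly):
  Sigma^{-1} = [[0.269, 0.0276, -0.0483],
 [0.0276, 0.131, 0.0207],
 [-0.0483, 0.0207, 0.2138]].

Step 3 — form the quadratic (x - mu)^T · Sigma^{-1} · (x - mu):
  Sigma^{-1} · (x - mu) = (0.0345, 0.4138, 0.2759).
  (x - mu)^T · [Sigma^{-1} · (x - mu)] = (0)·(0.0345) + (3)·(0.4138) + (1)·(0.2759) = 1.5172.

Step 4 — take square root: d = √(1.5172) ≈ 1.2318.

d(x, mu) = √(1.5172) ≈ 1.2318


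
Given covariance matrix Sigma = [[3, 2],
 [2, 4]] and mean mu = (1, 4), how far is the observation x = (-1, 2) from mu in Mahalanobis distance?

Step 1 — centre the observation: (x - mu) = (-2, -2).

Step 2 — invert Sigma. det(Sigma) = 3·4 - (2)² = 8.
  Sigma^{-1} = (1/det) · [[d, -b], [-b, a]] = [[0.5, -0.25],
 [-0.25, 0.375]].

Step 3 — form the quadratic (x - mu)^T · Sigma^{-1} · (x - mu):
  Sigma^{-1} · (x - mu) = (-0.5, -0.25).
  (x - mu)^T · [Sigma^{-1} · (x - mu)] = (-2)·(-0.5) + (-2)·(-0.25) = 1.5.

Step 4 — take square root: d = √(1.5) ≈ 1.2247.

d(x, mu) = √(1.5) ≈ 1.2247


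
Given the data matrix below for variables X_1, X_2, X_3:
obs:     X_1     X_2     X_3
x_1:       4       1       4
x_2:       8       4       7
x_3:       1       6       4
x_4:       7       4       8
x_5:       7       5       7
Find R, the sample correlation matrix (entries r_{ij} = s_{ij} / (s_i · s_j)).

Step 1 — column means:
  mean(X_1) = (4 + 8 + 1 + 7 + 7) / 5 = 27/5 = 5.4
  mean(X_2) = (1 + 4 + 6 + 4 + 5) / 5 = 20/5 = 4
  mean(X_3) = (4 + 7 + 4 + 8 + 7) / 5 = 30/5 = 6

Step 2 — sample variances and covariances s[i,j] = (1/(n-1)) · Σ_k (x_{k,i} - mean_i) · (x_{k,j} - mean_j), with n-1 = 4:
  s[X_1,X_1] = ((-1.4)·(-1.4) + (2.6)·(2.6) + (-4.4)·(-4.4) + (1.6)·(1.6) + (1.6)·(1.6)) / 4 = 33.2/4 = 8.3
  s[X_1,X_2] = ((-1.4)·(-3) + (2.6)·(0) + (-4.4)·(2) + (1.6)·(0) + (1.6)·(1)) / 4 = -3/4 = -0.75
  s[X_1,X_3] = ((-1.4)·(-2) + (2.6)·(1) + (-4.4)·(-2) + (1.6)·(2) + (1.6)·(1)) / 4 = 19/4 = 4.75
  s[X_2,X_2] = ((-3)·(-3) + (0)·(0) + (2)·(2) + (0)·(0) + (1)·(1)) / 4 = 14/4 = 3.5
  s[X_2,X_3] = ((-3)·(-2) + (0)·(1) + (2)·(-2) + (0)·(2) + (1)·(1)) / 4 = 3/4 = 0.75
  s[X_3,X_3] = ((-2)·(-2) + (1)·(1) + (-2)·(-2) + (2)·(2) + (1)·(1)) / 4 = 14/4 = 3.5
  Sample standard deviations s_i = √(s[i,i]):
  s(X_1) = √(8.3) = 2.881
  s(X_2) = √(3.5) = 1.8708
  s(X_3) = √(3.5) = 1.8708

Step 3 — r_{ij} = s_{ij} / (s_i · s_j):
  r[X_1,X_1] = 1 (diagonal).
  r[X_1,X_2] = -0.75 / (2.881 · 1.8708) = -0.75 / 5.3898 = -0.1392
  r[X_1,X_3] = 4.75 / (2.881 · 1.8708) = 4.75 / 5.3898 = 0.8813
  r[X_2,X_2] = 1 (diagonal).
  r[X_2,X_3] = 0.75 / (1.8708 · 1.8708) = 0.75 / 3.5 = 0.2143
  r[X_3,X_3] = 1 (diagonal).

R is symmetric with unit diagonal. Assembling:

R = [[1, -0.1392, 0.8813],
 [-0.1392, 1, 0.2143],
 [0.8813, 0.2143, 1]]


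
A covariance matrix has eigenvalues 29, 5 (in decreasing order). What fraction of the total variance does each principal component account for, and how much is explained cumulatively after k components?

Step 1 — total variance = trace(Sigma) = Σ λ_i = 29 + 5 = 34.

Step 2 — fraction explained by component i = λ_i / Σ λ:
  PC1: 29/34 = 0.8529
  PC2: 5/34 = 0.1471

Step 3 — cumulative fraction after k components = (λ_1 + ... + λ_k) / Σ λ:
  k = 1: 29/34 = 0.8529
  k = 2: (29 + 5)/34 = 34/34 = 1

Summary (fraction, with percent):

explained: PC1 0.8529 (85.29%), PC2 0.1471 (14.71%);  cumulative: 0.8529, 1


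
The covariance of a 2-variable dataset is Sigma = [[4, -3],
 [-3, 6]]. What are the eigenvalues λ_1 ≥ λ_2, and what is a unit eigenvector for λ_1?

Step 1 — characteristic polynomial of 2×2 Sigma:
  det(Sigma - λI) = λ² - trace · λ + det = 0.
  trace = 4 + 6 = 10, det = 4·6 - (-3)² = 15.
Step 2 — discriminant:
  Δ = trace² - 4·det = 100 - 60 = 40.
Step 3 — eigenvalues:
  λ = (trace ± √Δ)/2 = (10 ± 6.3246)/2,
  λ_1 = 8.1623,  λ_2 = 1.8377.

Step 4 — unit eigenvector for λ_1: solve (Sigma - λ_1 I)v = 0. First row:
  (4 - 8.1623)·v_x + (-3)·v_y = 0, i.e. (-4.1623)·v_x + (-3)·v_y = 0,
  so v ∝ (b, λ_1 - a) = (-3, 4.1623); multiply by -1 so the first entry is positive: u = (3, -4.1623).
  ||u|| = √((3)² + (-4.1623)²) = √(26.3246) ≈ 5.1307,
  v_1 = u/||u|| ≈ (0.5847, -0.8112) (||v_1|| = 1).

λ_1 = 8.1623,  λ_2 = 1.8377;  v_1 ≈ (0.5847, -0.8112)


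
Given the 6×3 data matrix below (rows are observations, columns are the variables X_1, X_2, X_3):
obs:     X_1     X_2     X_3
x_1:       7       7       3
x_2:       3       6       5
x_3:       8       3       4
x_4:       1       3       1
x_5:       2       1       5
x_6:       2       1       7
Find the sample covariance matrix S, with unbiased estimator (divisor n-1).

Step 1 — column means:
  mean(X_1) = (7 + 3 + 8 + 1 + 2 + 2) / 6 = 23/6 = 3.8333
  mean(X_2) = (7 + 6 + 3 + 3 + 1 + 1) / 6 = 21/6 = 3.5
  mean(X_3) = (3 + 5 + 4 + 1 + 5 + 7) / 6 = 25/6 = 4.1667

Step 2 — sample covariance S[i,j] = (1/(n-1)) · Σ_k (x_{k,i} - mean_i) · (x_{k,j} - mean_j), with n-1 = 5.
  S[X_1,X_1] = ((3.1667)·(3.1667) + (-0.8333)·(-0.8333) + (4.1667)·(4.1667) + (-2.8333)·(-2.8333) + (-1.8333)·(-1.8333) + (-1.8333)·(-1.8333)) / 5 = 42.8333/5 = 8.5667
  S[X_1,X_2] = ((3.1667)·(3.5) + (-0.8333)·(2.5) + (4.1667)·(-0.5) + (-2.8333)·(-0.5) + (-1.8333)·(-2.5) + (-1.8333)·(-2.5)) / 5 = 17.5/5 = 3.5
  S[X_1,X_3] = ((3.1667)·(-1.1667) + (-0.8333)·(0.8333) + (4.1667)·(-0.1667) + (-2.8333)·(-3.1667) + (-1.8333)·(0.8333) + (-1.8333)·(2.8333)) / 5 = -2.8333/5 = -0.5667
  S[X_2,X_2] = ((3.5)·(3.5) + (2.5)·(2.5) + (-0.5)·(-0.5) + (-0.5)·(-0.5) + (-2.5)·(-2.5) + (-2.5)·(-2.5)) / 5 = 31.5/5 = 6.3
  S[X_2,X_3] = ((3.5)·(-1.1667) + (2.5)·(0.8333) + (-0.5)·(-0.1667) + (-0.5)·(-3.1667) + (-2.5)·(0.8333) + (-2.5)·(2.8333)) / 5 = -9.5/5 = -1.9
  S[X_3,X_3] = ((-1.1667)·(-1.1667) + (0.8333)·(0.8333) + (-0.1667)·(-0.1667) + (-3.1667)·(-3.1667) + (0.8333)·(0.8333) + (2.8333)·(2.8333)) / 5 = 20.8333/5 = 4.1667

S is symmetric (S[j,i] = S[i,j]). Assembling:

S = [[8.5667, 3.5, -0.5667],
 [3.5, 6.3, -1.9],
 [-0.5667, -1.9, 4.1667]]


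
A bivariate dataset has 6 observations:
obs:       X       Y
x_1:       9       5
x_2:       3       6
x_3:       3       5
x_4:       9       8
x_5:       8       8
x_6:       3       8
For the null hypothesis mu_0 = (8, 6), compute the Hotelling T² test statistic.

Step 1 — sample mean vector:
  mean(X) = (9 + 3 + 3 + 9 + 8 + 3) / 6 = 35/6 = 5.8333
  mean(Y) = (5 + 6 + 5 + 8 + 8 + 8) / 6 = 40/6 = 6.6667
  x̄ = (5.8333, 6.6667),  deviation x̄ - mu_0 = (5.8333, 6.6667) - (8, 6) = (-2.1667, 0.6667).

Step 2 — sample covariance matrix, S[i,j] = (1/(n-1)) · Σ_k (x_{k,i} - mean_i) · (x_{k,j} - mean_j), divisor n-1 = 5:
  S[X,X] = ((3.1667)·(3.1667) + (-2.8333)·(-2.8333) + (-2.8333)·(-2.8333) + (3.1667)·(3.1667) + (2.1667)·(2.1667) + (-2.8333)·(-2.8333)) / 5 = 48.8333/5 = 9.7667
  S[X,Y] = ((3.1667)·(-1.6667) + (-2.8333)·(-0.6667) + (-2.8333)·(-1.6667) + (3.1667)·(1.3333) + (2.1667)·(1.3333) + (-2.8333)·(1.3333)) / 5 = 4.6667/5 = 0.9333
  S[Y,Y] = ((-1.6667)·(-1.6667) + (-0.6667)·(-0.6667) + (-1.6667)·(-1.6667) + (1.3333)·(1.3333) + (1.3333)·(1.3333) + (1.3333)·(1.3333)) / 5 = 11.3333/5 = 2.2667
  S = [[9.7667, 0.9333],
 [0.9333, 2.2667]].

Step 3 — invert S. det(S) = 9.7667·2.2667 - (0.9333)² = 21.2667.
  S^{-1} = (1/det) · [[d, -b], [-b, a]] = [[0.1066, -0.0439],
 [-0.0439, 0.4592]].

Step 4 — quadratic form (x̄ - mu_0)^T · S^{-1} · (x̄ - mu_0):
  S^{-1} · (x̄ - mu_0) = (-0.2602, 0.4013),
  (x̄ - mu_0)^T · [...] = (-2.1667)·(-0.2602) + (0.6667)·(0.4013) = 0.8312.

Step 5 — scale by n: T² = 6 · 0.8312 = 4.9875.

T² ≈ 4.9875


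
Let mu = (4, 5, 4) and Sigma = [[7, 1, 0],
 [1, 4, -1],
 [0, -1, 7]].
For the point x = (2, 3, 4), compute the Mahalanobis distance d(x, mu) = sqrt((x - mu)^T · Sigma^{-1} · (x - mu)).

Step 1 — centre the observation: (x - mu) = (-2, -2, 0).

Step 2 — invert Sigma (cofactor / det for 3×3, or solve directly):
  Sigma^{-1} = [[0.1484, -0.0385, -0.0055],
 [-0.0385, 0.2692, 0.0385],
 [-0.0055, 0.0385, 0.1484]].

Step 3 — form the quadratic (x - mu)^T · Sigma^{-1} · (x - mu):
  Sigma^{-1} · (x - mu) = (-0.2198, -0.4615, -0.0659).
  (x - mu)^T · [Sigma^{-1} · (x - mu)] = (-2)·(-0.2198) + (-2)·(-0.4615) + (0)·(-0.0659) = 1.3626.

Step 4 — take square root: d = √(1.3626) ≈ 1.1673.

d(x, mu) = √(1.3626) ≈ 1.1673


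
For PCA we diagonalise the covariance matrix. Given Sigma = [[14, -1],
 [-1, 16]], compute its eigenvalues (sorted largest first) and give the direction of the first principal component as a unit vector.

Step 1 — characteristic polynomial of 2×2 Sigma:
  det(Sigma - λI) = λ² - trace · λ + det = 0.
  trace = 14 + 16 = 30, det = 14·16 - (-1)² = 223.
Step 2 — discriminant:
  Δ = trace² - 4·det = 900 - 892 = 8.
Step 3 — eigenvalues:
  λ = (trace ± √Δ)/2 = (30 ± 2.8284)/2,
  λ_1 = 16.4142,  λ_2 = 13.5858.

Step 4 — unit eigenvector for λ_1: solve (Sigma - λ_1 I)v = 0. First row:
  (14 - 16.4142)·v_x + (-1)·v_y = 0, i.e. (-2.4142)·v_x + (-1)·v_y = 0,
  so v ∝ (b, λ_1 - a) = (-1, 2.4142); multiply by -1 so the first entry is positive: u = (1, -2.4142).
  ||u|| = √((1)² + (-2.4142)²) = √(6.8284) ≈ 2.6131,
  v_1 = u/||u|| ≈ (0.3827, -0.9239) (||v_1|| = 1).

λ_1 = 16.4142,  λ_2 = 13.5858;  v_1 ≈ (0.3827, -0.9239)


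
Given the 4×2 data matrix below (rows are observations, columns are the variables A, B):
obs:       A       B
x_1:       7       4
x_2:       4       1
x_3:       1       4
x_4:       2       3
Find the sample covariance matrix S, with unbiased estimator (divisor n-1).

Step 1 — column means:
  mean(A) = (7 + 4 + 1 + 2) / 4 = 14/4 = 3.5
  mean(B) = (4 + 1 + 4 + 3) / 4 = 12/4 = 3

Step 2 — sample covariance S[i,j] = (1/(n-1)) · Σ_k (x_{k,i} - mean_i) · (x_{k,j} - mean_j), with n-1 = 3.
  S[A,A] = ((3.5)·(3.5) + (0.5)·(0.5) + (-2.5)·(-2.5) + (-1.5)·(-1.5)) / 3 = 21/3 = 7
  S[A,B] = ((3.5)·(1) + (0.5)·(-2) + (-2.5)·(1) + (-1.5)·(0)) / 3 = 0/3 = 0
  S[B,B] = ((1)·(1) + (-2)·(-2) + (1)·(1) + (0)·(0)) / 3 = 6/3 = 2

S is symmetric (S[j,i] = S[i,j]). Assembling:

S = [[7, 0],
 [0, 2]]


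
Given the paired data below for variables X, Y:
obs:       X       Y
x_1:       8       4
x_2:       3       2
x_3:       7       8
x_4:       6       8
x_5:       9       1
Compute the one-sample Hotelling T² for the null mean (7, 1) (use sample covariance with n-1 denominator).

Step 1 — sample mean vector:
  mean(X) = (8 + 3 + 7 + 6 + 9) / 5 = 33/5 = 6.6
  mean(Y) = (4 + 2 + 8 + 8 + 1) / 5 = 23/5 = 4.6
  x̄ = (6.6, 4.6),  deviation x̄ - mu_0 = (6.6, 4.6) - (7, 1) = (-0.4, 3.6).

Step 2 — sample covariance matrix, S[i,j] = (1/(n-1)) · Σ_k (x_{k,i} - mean_i) · (x_{k,j} - mean_j), divisor n-1 = 4:
  S[X,X] = ((1.4)·(1.4) + (-3.6)·(-3.6) + (0.4)·(0.4) + (-0.6)·(-0.6) + (2.4)·(2.4)) / 4 = 21.2/4 = 5.3
  S[X,Y] = ((1.4)·(-0.6) + (-3.6)·(-2.6) + (0.4)·(3.4) + (-0.6)·(3.4) + (2.4)·(-3.6)) / 4 = -0.8/4 = -0.2
  S[Y,Y] = ((-0.6)·(-0.6) + (-2.6)·(-2.6) + (3.4)·(3.4) + (3.4)·(3.4) + (-3.6)·(-3.6)) / 4 = 43.2/4 = 10.8
  S = [[5.3, -0.2],
 [-0.2, 10.8]].

Step 3 — invert S. det(S) = 5.3·10.8 - (-0.2)² = 57.2.
  S^{-1} = (1/det) · [[d, -b], [-b, a]] = [[0.1888, 0.0035],
 [0.0035, 0.0927]].

Step 4 — quadratic form (x̄ - mu_0)^T · S^{-1} · (x̄ - mu_0):
  S^{-1} · (x̄ - mu_0) = (-0.0629, 0.3322),
  (x̄ - mu_0)^T · [...] = (-0.4)·(-0.0629) + (3.6)·(0.3322) = 1.221.

Step 5 — scale by n: T² = 5 · 1.221 = 6.1049.

T² ≈ 6.1049


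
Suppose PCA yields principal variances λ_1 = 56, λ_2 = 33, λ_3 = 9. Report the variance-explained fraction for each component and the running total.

Step 1 — total variance = trace(Sigma) = Σ λ_i = 56 + 33 + 9 = 98.

Step 2 — fraction explained by component i = λ_i / Σ λ:
  PC1: 56/98 = 0.5714
  PC2: 33/98 = 0.3367
  PC3: 9/98 = 0.0918

Step 3 — cumulative fraction after k components = (λ_1 + ... + λ_k) / Σ λ:
  k = 1: 56/98 = 0.5714
  k = 2: (56 + 33)/98 = 89/98 = 0.9082
  k = 3: (56 + 33 + 9)/98 = 98/98 = 1

Summary (fraction, with percent):

explained: PC1 0.5714 (57.14%), PC2 0.3367 (33.67%), PC3 0.0918 (9.18%);  cumulative: 0.5714, 0.9082, 1


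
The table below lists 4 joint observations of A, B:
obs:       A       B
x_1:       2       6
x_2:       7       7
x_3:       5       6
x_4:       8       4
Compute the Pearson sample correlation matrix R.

Step 1 — column means:
  mean(A) = (2 + 7 + 5 + 8) / 4 = 22/4 = 5.5
  mean(B) = (6 + 7 + 6 + 4) / 4 = 23/4 = 5.75

Step 2 — sample variances and covariances s[i,j] = (1/(n-1)) · Σ_k (x_{k,i} - mean_i) · (x_{k,j} - mean_j), with n-1 = 3:
  s[A,A] = ((-3.5)·(-3.5) + (1.5)·(1.5) + (-0.5)·(-0.5) + (2.5)·(2.5)) / 3 = 21/3 = 7
  s[A,B] = ((-3.5)·(0.25) + (1.5)·(1.25) + (-0.5)·(0.25) + (2.5)·(-1.75)) / 3 = -3.5/3 = -1.1667
  s[B,B] = ((0.25)·(0.25) + (1.25)·(1.25) + (0.25)·(0.25) + (-1.75)·(-1.75)) / 3 = 4.75/3 = 1.5833
  Sample standard deviations s_i = √(s[i,i]):
  s(A) = √(7) = 2.6458
  s(B) = √(1.5833) = 1.2583

Step 3 — r_{ij} = s_{ij} / (s_i · s_j):
  r[A,A] = 1 (diagonal).
  r[A,B] = -1.1667 / (2.6458 · 1.2583) = -1.1667 / 3.3292 = -0.3504
  r[B,B] = 1 (diagonal).

R is symmetric with unit diagonal. Assembling:

R = [[1, -0.3504],
 [-0.3504, 1]]


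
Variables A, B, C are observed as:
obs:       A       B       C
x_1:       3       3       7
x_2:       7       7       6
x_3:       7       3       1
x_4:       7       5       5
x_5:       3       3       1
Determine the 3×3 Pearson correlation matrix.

Step 1 — column means:
  mean(A) = (3 + 7 + 7 + 7 + 3) / 5 = 27/5 = 5.4
  mean(B) = (3 + 7 + 3 + 5 + 3) / 5 = 21/5 = 4.2
  mean(C) = (7 + 6 + 1 + 5 + 1) / 5 = 20/5 = 4

Step 2 — sample variances and covariances s[i,j] = (1/(n-1)) · Σ_k (x_{k,i} - mean_i) · (x_{k,j} - mean_j), with n-1 = 4:
  s[A,A] = ((-2.4)·(-2.4) + (1.6)·(1.6) + (1.6)·(1.6) + (1.6)·(1.6) + (-2.4)·(-2.4)) / 4 = 19.2/4 = 4.8
  s[A,B] = ((-2.4)·(-1.2) + (1.6)·(2.8) + (1.6)·(-1.2) + (1.6)·(0.8) + (-2.4)·(-1.2)) / 4 = 9.6/4 = 2.4
  s[A,C] = ((-2.4)·(3) + (1.6)·(2) + (1.6)·(-3) + (1.6)·(1) + (-2.4)·(-3)) / 4 = 0/4 = 0
  s[B,B] = ((-1.2)·(-1.2) + (2.8)·(2.8) + (-1.2)·(-1.2) + (0.8)·(0.8) + (-1.2)·(-1.2)) / 4 = 12.8/4 = 3.2
  s[B,C] = ((-1.2)·(3) + (2.8)·(2) + (-1.2)·(-3) + (0.8)·(1) + (-1.2)·(-3)) / 4 = 10/4 = 2.5
  s[C,C] = ((3)·(3) + (2)·(2) + (-3)·(-3) + (1)·(1) + (-3)·(-3)) / 4 = 32/4 = 8
  Sample standard deviations s_i = √(s[i,i]):
  s(A) = √(4.8) = 2.1909
  s(B) = √(3.2) = 1.7889
  s(C) = √(8) = 2.8284

Step 3 — r_{ij} = s_{ij} / (s_i · s_j):
  r[A,A] = 1 (diagonal).
  r[A,B] = 2.4 / (2.1909 · 1.7889) = 2.4 / 3.9192 = 0.6124
  r[A,C] = 0 / (2.1909 · 2.8284) = 0 / 6.1968 = 0
  r[B,B] = 1 (diagonal).
  r[B,C] = 2.5 / (1.7889 · 2.8284) = 2.5 / 5.0596 = 0.4941
  r[C,C] = 1 (diagonal).

R is symmetric with unit diagonal. Assembling:

R = [[1, 0.6124, 0],
 [0.6124, 1, 0.4941],
 [0, 0.4941, 1]]


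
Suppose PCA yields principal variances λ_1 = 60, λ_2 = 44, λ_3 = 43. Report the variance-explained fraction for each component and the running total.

Step 1 — total variance = trace(Sigma) = Σ λ_i = 60 + 44 + 43 = 147.

Step 2 — fraction explained by component i = λ_i / Σ λ:
  PC1: 60/147 = 0.4082
  PC2: 44/147 = 0.2993
  PC3: 43/147 = 0.2925

Step 3 — cumulative fraction after k components = (λ_1 + ... + λ_k) / Σ λ:
  k = 1: 60/147 = 0.4082
  k = 2: (60 + 44)/147 = 104/147 = 0.7075
  k = 3: (60 + 44 + 43)/147 = 147/147 = 1

Summary (fraction, with percent):

explained: PC1 0.4082 (40.82%), PC2 0.2993 (29.93%), PC3 0.2925 (29.25%);  cumulative: 0.4082, 0.7075, 1


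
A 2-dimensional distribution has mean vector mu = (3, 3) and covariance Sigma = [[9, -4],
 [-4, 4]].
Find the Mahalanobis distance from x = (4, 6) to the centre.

Step 1 — centre the observation: (x - mu) = (1, 3).

Step 2 — invert Sigma. det(Sigma) = 9·4 - (-4)² = 20.
  Sigma^{-1} = (1/det) · [[d, -b], [-b, a]] = [[0.2, 0.2],
 [0.2, 0.45]].

Step 3 — form the quadratic (x - mu)^T · Sigma^{-1} · (x - mu):
  Sigma^{-1} · (x - mu) = (0.8, 1.55).
  (x - mu)^T · [Sigma^{-1} · (x - mu)] = (1)·(0.8) + (3)·(1.55) = 5.45.

Step 4 — take square root: d = √(5.45) ≈ 2.3345.

d(x, mu) = √(5.45) ≈ 2.3345


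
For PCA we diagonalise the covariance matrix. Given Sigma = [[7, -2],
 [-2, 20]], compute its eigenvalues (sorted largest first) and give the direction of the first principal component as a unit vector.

Step 1 — characteristic polynomial of 2×2 Sigma:
  det(Sigma - λI) = λ² - trace · λ + det = 0.
  trace = 7 + 20 = 27, det = 7·20 - (-2)² = 136.
Step 2 — discriminant:
  Δ = trace² - 4·det = 729 - 544 = 185.
Step 3 — eigenvalues:
  λ = (trace ± √Δ)/2 = (27 ± 13.6015)/2,
  λ_1 = 20.3007,  λ_2 = 6.6993.

Step 4 — unit eigenvector for λ_1: solve (Sigma - λ_1 I)v = 0. First row:
  (7 - 20.3007)·v_x + (-2)·v_y = 0, i.e. (-13.3007)·v_x + (-2)·v_y = 0,
  so v ∝ (b, λ_1 - a) = (-2, 13.3007); multiply by -1 so the first entry is positive: u = (2, -13.3007).
  ||u|| = √((2)² + (-13.3007)²) = √(180.9096) ≈ 13.4503,
  v_1 = u/||u|| ≈ (0.1487, -0.9889) (||v_1|| = 1).

λ_1 = 20.3007,  λ_2 = 6.6993;  v_1 ≈ (0.1487, -0.9889)


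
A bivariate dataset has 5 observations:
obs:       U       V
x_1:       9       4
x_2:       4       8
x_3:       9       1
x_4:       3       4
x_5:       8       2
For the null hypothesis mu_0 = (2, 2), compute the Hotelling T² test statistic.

Step 1 — sample mean vector:
  mean(U) = (9 + 4 + 9 + 3 + 8) / 5 = 33/5 = 6.6
  mean(V) = (4 + 8 + 1 + 4 + 2) / 5 = 19/5 = 3.8
  x̄ = (6.6, 3.8),  deviation x̄ - mu_0 = (6.6, 3.8) - (2, 2) = (4.6, 1.8).

Step 2 — sample covariance matrix, S[i,j] = (1/(n-1)) · Σ_k (x_{k,i} - mean_i) · (x_{k,j} - mean_j), divisor n-1 = 4:
  S[U,U] = ((2.4)·(2.4) + (-2.6)·(-2.6) + (2.4)·(2.4) + (-3.6)·(-3.6) + (1.4)·(1.4)) / 4 = 33.2/4 = 8.3
  S[U,V] = ((2.4)·(0.2) + (-2.6)·(4.2) + (2.4)·(-2.8) + (-3.6)·(0.2) + (1.4)·(-1.8)) / 4 = -20.4/4 = -5.1
  S[V,V] = ((0.2)·(0.2) + (4.2)·(4.2) + (-2.8)·(-2.8) + (0.2)·(0.2) + (-1.8)·(-1.8)) / 4 = 28.8/4 = 7.2
  S = [[8.3, -5.1],
 [-5.1, 7.2]].

Step 3 — invert S. det(S) = 8.3·7.2 - (-5.1)² = 33.75.
  S^{-1} = (1/det) · [[d, -b], [-b, a]] = [[0.2133, 0.1511],
 [0.1511, 0.2459]].

Step 4 — quadratic form (x̄ - mu_0)^T · S^{-1} · (x̄ - mu_0):
  S^{-1} · (x̄ - mu_0) = (1.2533, 1.1378),
  (x̄ - mu_0)^T · [...] = (4.6)·(1.2533) + (1.8)·(1.1378) = 7.8133.

Step 5 — scale by n: T² = 5 · 7.8133 = 39.0667.

T² ≈ 39.0667


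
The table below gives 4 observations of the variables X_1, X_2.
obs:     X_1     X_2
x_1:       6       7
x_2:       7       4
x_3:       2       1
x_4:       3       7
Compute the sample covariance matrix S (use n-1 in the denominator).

Step 1 — column means:
  mean(X_1) = (6 + 7 + 2 + 3) / 4 = 18/4 = 4.5
  mean(X_2) = (7 + 4 + 1 + 7) / 4 = 19/4 = 4.75

Step 2 — sample covariance S[i,j] = (1/(n-1)) · Σ_k (x_{k,i} - mean_i) · (x_{k,j} - mean_j), with n-1 = 3.
  S[X_1,X_1] = ((1.5)·(1.5) + (2.5)·(2.5) + (-2.5)·(-2.5) + (-1.5)·(-1.5)) / 3 = 17/3 = 5.6667
  S[X_1,X_2] = ((1.5)·(2.25) + (2.5)·(-0.75) + (-2.5)·(-3.75) + (-1.5)·(2.25)) / 3 = 7.5/3 = 2.5
  S[X_2,X_2] = ((2.25)·(2.25) + (-0.75)·(-0.75) + (-3.75)·(-3.75) + (2.25)·(2.25)) / 3 = 24.75/3 = 8.25

S is symmetric (S[j,i] = S[i,j]). Assembling:

S = [[5.6667, 2.5],
 [2.5, 8.25]]


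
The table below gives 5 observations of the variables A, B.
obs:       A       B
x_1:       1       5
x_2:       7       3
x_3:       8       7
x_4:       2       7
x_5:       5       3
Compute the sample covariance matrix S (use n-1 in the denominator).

Step 1 — column means:
  mean(A) = (1 + 7 + 8 + 2 + 5) / 5 = 23/5 = 4.6
  mean(B) = (5 + 3 + 7 + 7 + 3) / 5 = 25/5 = 5

Step 2 — sample covariance S[i,j] = (1/(n-1)) · Σ_k (x_{k,i} - mean_i) · (x_{k,j} - mean_j), with n-1 = 4.
  S[A,A] = ((-3.6)·(-3.6) + (2.4)·(2.4) + (3.4)·(3.4) + (-2.6)·(-2.6) + (0.4)·(0.4)) / 4 = 37.2/4 = 9.3
  S[A,B] = ((-3.6)·(0) + (2.4)·(-2) + (3.4)·(2) + (-2.6)·(2) + (0.4)·(-2)) / 4 = -4/4 = -1
  S[B,B] = ((0)·(0) + (-2)·(-2) + (2)·(2) + (2)·(2) + (-2)·(-2)) / 4 = 16/4 = 4

S is symmetric (S[j,i] = S[i,j]). Assembling:

S = [[9.3, -1],
 [-1, 4]]


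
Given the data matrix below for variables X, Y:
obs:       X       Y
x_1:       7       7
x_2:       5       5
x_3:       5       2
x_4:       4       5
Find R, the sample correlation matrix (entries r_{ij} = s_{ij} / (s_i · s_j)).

Step 1 — column means:
  mean(X) = (7 + 5 + 5 + 4) / 4 = 21/4 = 5.25
  mean(Y) = (7 + 5 + 2 + 5) / 4 = 19/4 = 4.75

Step 2 — sample variances and covariances s[i,j] = (1/(n-1)) · Σ_k (x_{k,i} - mean_i) · (x_{k,j} - mean_j), with n-1 = 3:
  s[X,X] = ((1.75)·(1.75) + (-0.25)·(-0.25) + (-0.25)·(-0.25) + (-1.25)·(-1.25)) / 3 = 4.75/3 = 1.5833
  s[X,Y] = ((1.75)·(2.25) + (-0.25)·(0.25) + (-0.25)·(-2.75) + (-1.25)·(0.25)) / 3 = 4.25/3 = 1.4167
  s[Y,Y] = ((2.25)·(2.25) + (0.25)·(0.25) + (-2.75)·(-2.75) + (0.25)·(0.25)) / 3 = 12.75/3 = 4.25
  Sample standard deviations s_i = √(s[i,i]):
  s(X) = √(1.5833) = 1.2583
  s(Y) = √(4.25) = 2.0616

Step 3 — r_{ij} = s_{ij} / (s_i · s_j):
  r[X,X] = 1 (diagonal).
  r[X,Y] = 1.4167 / (1.2583 · 2.0616) = 1.4167 / 2.5941 = 0.5461
  r[Y,Y] = 1 (diagonal).

R is symmetric with unit diagonal. Assembling:

R = [[1, 0.5461],
 [0.5461, 1]]


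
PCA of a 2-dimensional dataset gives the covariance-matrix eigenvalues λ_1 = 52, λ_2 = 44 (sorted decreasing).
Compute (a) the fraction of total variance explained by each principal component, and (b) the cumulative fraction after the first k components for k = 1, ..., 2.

Step 1 — total variance = trace(Sigma) = Σ λ_i = 52 + 44 = 96.

Step 2 — fraction explained by component i = λ_i / Σ λ:
  PC1: 52/96 = 0.5417
  PC2: 44/96 = 0.4583

Step 3 — cumulative fraction after k components = (λ_1 + ... + λ_k) / Σ λ:
  k = 1: 52/96 = 0.5417
  k = 2: (52 + 44)/96 = 96/96 = 1

Summary (fraction, with percent):

explained: PC1 0.5417 (54.17%), PC2 0.4583 (45.83%);  cumulative: 0.5417, 1


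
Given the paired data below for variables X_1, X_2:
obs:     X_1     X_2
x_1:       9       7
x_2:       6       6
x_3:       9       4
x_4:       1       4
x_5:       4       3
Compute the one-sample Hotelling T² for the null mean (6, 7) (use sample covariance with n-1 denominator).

Step 1 — sample mean vector:
  mean(X_1) = (9 + 6 + 9 + 1 + 4) / 5 = 29/5 = 5.8
  mean(X_2) = (7 + 6 + 4 + 4 + 3) / 5 = 24/5 = 4.8
  x̄ = (5.8, 4.8),  deviation x̄ - mu_0 = (5.8, 4.8) - (6, 7) = (-0.2, -2.2).

Step 2 — sample covariance matrix, S[i,j] = (1/(n-1)) · Σ_k (x_{k,i} - mean_i) · (x_{k,j} - mean_j), divisor n-1 = 4:
  S[X_1,X_1] = ((3.2)·(3.2) + (0.2)·(0.2) + (3.2)·(3.2) + (-4.8)·(-4.8) + (-1.8)·(-1.8)) / 4 = 46.8/4 = 11.7
  S[X_1,X_2] = ((3.2)·(2.2) + (0.2)·(1.2) + (3.2)·(-0.8) + (-4.8)·(-0.8) + (-1.8)·(-1.8)) / 4 = 11.8/4 = 2.95
  S[X_2,X_2] = ((2.2)·(2.2) + (1.2)·(1.2) + (-0.8)·(-0.8) + (-0.8)·(-0.8) + (-1.8)·(-1.8)) / 4 = 10.8/4 = 2.7
  S = [[11.7, 2.95],
 [2.95, 2.7]].

Step 3 — invert S. det(S) = 11.7·2.7 - (2.95)² = 22.8875.
  S^{-1} = (1/det) · [[d, -b], [-b, a]] = [[0.118, -0.1289],
 [-0.1289, 0.5112]].

Step 4 — quadratic form (x̄ - mu_0)^T · S^{-1} · (x̄ - mu_0):
  S^{-1} · (x̄ - mu_0) = (0.26, -1.0989),
  (x̄ - mu_0)^T · [...] = (-0.2)·(0.26) + (-2.2)·(-1.0989) = 2.3655.

Step 5 — scale by n: T² = 5 · 2.3655 = 11.8274.

T² ≈ 11.8274


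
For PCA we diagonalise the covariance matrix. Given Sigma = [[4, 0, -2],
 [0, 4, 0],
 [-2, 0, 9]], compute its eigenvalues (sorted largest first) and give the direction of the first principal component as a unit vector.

Step 1 — characteristic polynomial p(λ) = det(λI - Sigma) = λ³ - tr·λ² + c_1·λ - det, where tr = trace, c_1 = sum of the principal 2×2 minors, det = det(Sigma):
  tr = 4 + 4 + 9 = 17,
  c_1 = (4·4 - (0)²) + (4·9 - (-2)²) + (4·9 - (0)²) = 16 + 32 + 36 = 84,
  det = 4·(4·9 - (0)²) - (0)·((0)·9 - (0)·(-2)) + (-2)·((0)·(0) - 4·(-2)) = 4·(36) - (0)·(0) + (-2)·(8) = 128.
  So p(λ) = λ³ - 17λ² + 84λ - 128.
Step 2 — look for an integer root (rational root theorem: any rational root is an integer divisor of 128). Testing λ = 4:
  p(4) = 64 - 272 + 336 - 128 = 0  ✓
  Dividing out (λ - 4): p(λ) = (λ - 4)(λ² - 13λ + 32).
Step 3 — remaining eigenvalues from the quadratic λ² - 13λ + 32 = 0:
  Δ = 13² - 4·32 = 169 - 128 = 41,  λ = (13 ± √41)/2 = (13 ± 6.4031)/2 ≈ 9.7016 or 3.2984.
  Sorted: λ_1 = 9.7016,  λ_2 = 4,  λ_3 = 3.2984  (check: sum = 17 = tr ✓).

Step 4 — unit eigenvector for λ_1 ≈ 9.7016: v spans the null space of (Sigma - λ_1 I), whose rows are
  r_1 = (-5.7016, 0, -2),  r_2 = (0, -5.7016, 0),  r_3 = (-2, 0, -0.7016).
  v is orthogonal to every row, so take v ∝ r_1 × r_2 = ((0)·(0) - (-2)·(-5.7016), (-2)·(0) - (-5.7016)·(0), (-5.7016)·(-5.7016) - (0)·(0)) ≈ (-11.4031, 0, 32.5078).
  Rescale (multiply by -1 so the first nonzero entry is positive): u = (11.4031, 0, -32.5078).
  ||u|| = √((11.4031)² + (0)² + (-32.5078)²) = √(1186.789) ≈ 34.4498,  v_1 = u/||u|| ≈ (0.331, 0, -0.9436) (||v_1|| = 1).

λ_1 = 9.7016,  λ_2 = 4,  λ_3 = 3.2984;  v_1 ≈ (0.331, 0, -0.9436)


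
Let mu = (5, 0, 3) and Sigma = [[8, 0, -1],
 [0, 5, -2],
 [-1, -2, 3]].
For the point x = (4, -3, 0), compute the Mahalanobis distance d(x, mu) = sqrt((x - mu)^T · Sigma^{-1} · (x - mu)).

Step 1 — centre the observation: (x - mu) = (-1, -3, -3).

Step 2 — invert Sigma (cofactor / det for 3×3, or solve directly):
  Sigma^{-1} = [[0.1325, 0.0241, 0.0602],
 [0.0241, 0.2771, 0.1928],
 [0.0602, 0.1928, 0.4819]].

Step 3 — form the quadratic (x - mu)^T · Sigma^{-1} · (x - mu):
  Sigma^{-1} · (x - mu) = (-0.3855, -1.4337, -2.0843).
  (x - mu)^T · [Sigma^{-1} · (x - mu)] = (-1)·(-0.3855) + (-3)·(-1.4337) + (-3)·(-2.0843) = 10.9398.

Step 4 — take square root: d = √(10.9398) ≈ 3.3075.

d(x, mu) = √(10.9398) ≈ 3.3075


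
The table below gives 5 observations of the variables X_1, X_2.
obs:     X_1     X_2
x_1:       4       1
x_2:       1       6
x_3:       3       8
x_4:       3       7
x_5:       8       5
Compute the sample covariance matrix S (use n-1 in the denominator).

Step 1 — column means:
  mean(X_1) = (4 + 1 + 3 + 3 + 8) / 5 = 19/5 = 3.8
  mean(X_2) = (1 + 6 + 8 + 7 + 5) / 5 = 27/5 = 5.4

Step 2 — sample covariance S[i,j] = (1/(n-1)) · Σ_k (x_{k,i} - mean_i) · (x_{k,j} - mean_j), with n-1 = 4.
  S[X_1,X_1] = ((0.2)·(0.2) + (-2.8)·(-2.8) + (-0.8)·(-0.8) + (-0.8)·(-0.8) + (4.2)·(4.2)) / 4 = 26.8/4 = 6.7
  S[X_1,X_2] = ((0.2)·(-4.4) + (-2.8)·(0.6) + (-0.8)·(2.6) + (-0.8)·(1.6) + (4.2)·(-0.4)) / 4 = -7.6/4 = -1.9
  S[X_2,X_2] = ((-4.4)·(-4.4) + (0.6)·(0.6) + (2.6)·(2.6) + (1.6)·(1.6) + (-0.4)·(-0.4)) / 4 = 29.2/4 = 7.3

S is symmetric (S[j,i] = S[i,j]). Assembling:

S = [[6.7, -1.9],
 [-1.9, 7.3]]


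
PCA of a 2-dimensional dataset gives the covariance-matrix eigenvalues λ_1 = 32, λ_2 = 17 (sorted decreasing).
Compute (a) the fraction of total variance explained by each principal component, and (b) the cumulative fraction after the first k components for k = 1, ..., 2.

Step 1 — total variance = trace(Sigma) = Σ λ_i = 32 + 17 = 49.

Step 2 — fraction explained by component i = λ_i / Σ λ:
  PC1: 32/49 = 0.6531
  PC2: 17/49 = 0.3469

Step 3 — cumulative fraction after k components = (λ_1 + ... + λ_k) / Σ λ:
  k = 1: 32/49 = 0.6531
  k = 2: (32 + 17)/49 = 49/49 = 1

Summary (fraction, with percent):

explained: PC1 0.6531 (65.31%), PC2 0.3469 (34.69%);  cumulative: 0.6531, 1


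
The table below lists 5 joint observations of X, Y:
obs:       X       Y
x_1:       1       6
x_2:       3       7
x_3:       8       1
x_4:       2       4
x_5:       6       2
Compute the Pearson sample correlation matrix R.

Step 1 — column means:
  mean(X) = (1 + 3 + 8 + 2 + 6) / 5 = 20/5 = 4
  mean(Y) = (6 + 7 + 1 + 4 + 2) / 5 = 20/5 = 4

Step 2 — sample variances and covariances s[i,j] = (1/(n-1)) · Σ_k (x_{k,i} - mean_i) · (x_{k,j} - mean_j), with n-1 = 4:
  s[X,X] = ((-3)·(-3) + (-1)·(-1) + (4)·(4) + (-2)·(-2) + (2)·(2)) / 4 = 34/4 = 8.5
  s[X,Y] = ((-3)·(2) + (-1)·(3) + (4)·(-3) + (-2)·(0) + (2)·(-2)) / 4 = -25/4 = -6.25
  s[Y,Y] = ((2)·(2) + (3)·(3) + (-3)·(-3) + (0)·(0) + (-2)·(-2)) / 4 = 26/4 = 6.5
  Sample standard deviations s_i = √(s[i,i]):
  s(X) = √(8.5) = 2.9155
  s(Y) = √(6.5) = 2.5495

Step 3 — r_{ij} = s_{ij} / (s_i · s_j):
  r[X,X] = 1 (diagonal).
  r[X,Y] = -6.25 / (2.9155 · 2.5495) = -6.25 / 7.433 = -0.8408
  r[Y,Y] = 1 (diagonal).

R is symmetric with unit diagonal. Assembling:

R = [[1, -0.8408],
 [-0.8408, 1]]
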